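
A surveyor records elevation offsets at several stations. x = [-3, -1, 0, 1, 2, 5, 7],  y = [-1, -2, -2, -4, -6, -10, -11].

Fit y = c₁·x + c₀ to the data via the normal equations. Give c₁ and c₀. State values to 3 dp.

The normal system MᵀM·[c₁, c₀]ᵀ = Mᵀy is [[89, 11]; [11, 7]]·[c₁, c₀]ᵀ = [-138, -36]ᵀ.
Determinant 89·7 − 11² = 502.
c₁ = ((-138)·7 − 11·(-36))/502 = -285/251; c₀ = (89·(-36) − 11·(-138))/502 = -843/251.

c₁ = -1.135, c₀ = -3.359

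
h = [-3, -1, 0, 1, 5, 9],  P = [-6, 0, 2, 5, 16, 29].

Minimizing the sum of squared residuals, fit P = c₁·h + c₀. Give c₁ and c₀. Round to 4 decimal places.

Forming XᵀX = [[117, 11]; [11, 6]] and XᵀP = [364, 46]ᵀ gives XᵀX·[c₁, c₀]ᵀ = XᵀP.
Determinant 117·6 − 11² = 581.
c₁ = (364·6 − 11·46)/581 = 1678/581; c₀ = (117·46 − 11·364)/581 = 1378/581.

c₁ = 2.8881, c₀ = 2.3718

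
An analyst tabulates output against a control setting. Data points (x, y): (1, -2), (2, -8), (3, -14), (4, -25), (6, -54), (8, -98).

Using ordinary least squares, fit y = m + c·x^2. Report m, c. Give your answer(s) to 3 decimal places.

AᵀA·[m, c]ᵀ = Aᵀy reads: 6·m + 130·c = -201;  130·m + 5746·c = -8776.
(Σ1 = 6, Σx^2 = 130, Σx^2·x^2 = 5746, Σy = -201, Σx^2·y = -8776.)
Eliminating c: 5746·(row 1) − 130·(row 2) gives 17576·m = 5746·(-201) − 130·(-8776) = -14066, so m = -541/676.
Then c = ((-8776) − 130·(-541/676))/5746 = -13263/8788.

m = -0.800, c = -1.509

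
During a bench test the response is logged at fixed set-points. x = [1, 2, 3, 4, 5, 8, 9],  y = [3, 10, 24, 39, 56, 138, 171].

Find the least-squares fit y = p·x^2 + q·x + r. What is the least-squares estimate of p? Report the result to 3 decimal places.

Setting ∂/∂p … = 0 gives: 11636·p + 1466·q + 200·r = 24966;  1466·p + 200·q + 32·r = 3174;  200·p + 32·q + 7·r = 441.
(Σx^2·x^2 = 11636, Σx^2·x = 1466, Σx^2 = 200, Σx·x = 200, Σx = 32, Σ1 = 7, Σx^2·y = 24966, Σx·y = 3174, Σy = 441.)
Solving the 3×3 system (Gaussian elimination) gives p = 14785/7987, q = 20327/7987, r = -12171/7987.

p = 1.851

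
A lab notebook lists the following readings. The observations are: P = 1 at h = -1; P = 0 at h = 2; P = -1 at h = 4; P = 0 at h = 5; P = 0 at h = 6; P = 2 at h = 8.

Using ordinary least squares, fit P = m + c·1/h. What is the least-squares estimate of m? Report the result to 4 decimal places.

m = 0.3647

Entries of XᵀX: Σ1 = 6, Σ1/h = 29/120, Σ1/h·1/h = 20101/14400.
Moment sums: ΣP = 2, Σ1/h·P = -1.
Normal equations: [[6, 29/120]; [29/120, 20101/14400]]·[m, c]ᵀ = [2, -1]ᵀ.
Eliminating c: (20101/14400)·(row 1) − (29/120)·(row 2) gives (23953/2880)·m = (20101/14400)·2 − (29/120)·(-1) = 21841/7200, so m = 43682/119765.
Then c = ((-1) − (29/120)·(43682/119765))/(20101/14400) = -18672/23953.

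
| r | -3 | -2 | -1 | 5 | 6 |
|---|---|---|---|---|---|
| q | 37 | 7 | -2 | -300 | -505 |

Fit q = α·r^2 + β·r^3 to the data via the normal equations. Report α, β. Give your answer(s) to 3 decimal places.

α = -1.973, β = -2.008

Entries of MᵀM: Σr^2·r^2 = 2019, Σr^2·r^3 = 10625, Σr^3·r^3 = 63075.
And Σr^2·q = -25321, Σr^3·q = -147633.
Eliminating β: 63075·(row 1) − 10625·(row 2) gives 14457800·α = 63075·(-25321) − 10625·(-147633) = -28521450, so α = -570429/289156.
Then β = ((-147633) − 10625·(-570429/289156))/63075 = -14517701/7228900.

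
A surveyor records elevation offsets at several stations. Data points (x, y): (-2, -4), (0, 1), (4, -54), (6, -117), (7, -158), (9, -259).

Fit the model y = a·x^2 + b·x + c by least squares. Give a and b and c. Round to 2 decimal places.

a = -2.97, b = -2.21, c = 2.52

Normal-equation sums: Σx^2·x^2 = 10530, Σx^2·x = 1344, Σx^2 = 186, Σx·x = 186, Σx = 24, Σ1 = 6.
Right-hand side: Σx^2·y = -33813, Σx·y = -4347, Σy = -591.
Normal equations: [[10530, 1344, 186]; [1344, 186, 24]; [186, 24, 6]]·[a, b, c]ᵀ = [-33813, -4347, -591]ᵀ.
Inverting the 3×3 Gram matrix, [a, b, c]ᵀ = [-568/191, -4217/1910, 4813/1910]ᵀ.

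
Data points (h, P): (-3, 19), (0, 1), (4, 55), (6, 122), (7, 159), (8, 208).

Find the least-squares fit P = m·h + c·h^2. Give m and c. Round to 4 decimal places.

m = 2.3556, c = 2.9442

Sums needed: Σh·h = 174, Σh·h^2 = 1108, Σh^2·h^2 = 8130.
And Σh·P = 3672, Σh^2·P = 26546.
XᵀX·[m, c]ᵀ = XᵀP becomes [[174, 1108]; [1108, 8130]]·[m, c]ᵀ = [3672, 26546]ᵀ.
Determinant 174·8130 − 1108² = 186956.
m = (3672·8130 − 1108·26546)/186956 = 110098/46739; c = (174·26546 − 1108·3672)/186956 = 137607/46739.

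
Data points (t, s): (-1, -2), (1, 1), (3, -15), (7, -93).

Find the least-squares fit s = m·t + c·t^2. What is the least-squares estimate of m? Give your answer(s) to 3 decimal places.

From the data, Σt·t = 60, Σt·t^2 = 370, Σt^2·t^2 = 2484.
Right-hand side: Σt·s = -693, Σt^2·s = -4693.
So AᵀA·[m, c]ᵀ = Aᵀs: [[60, 370]; [370, 2484]]·[m, c]ᵀ = [-693, -4693]ᵀ.
Determinant 60·2484 − 370² = 12140.
m = ((-693)·2484 − 370·(-4693))/12140 = 7499/6070; c = (60·(-4693) − 370·(-693))/12140 = -2517/1214.

m = 1.235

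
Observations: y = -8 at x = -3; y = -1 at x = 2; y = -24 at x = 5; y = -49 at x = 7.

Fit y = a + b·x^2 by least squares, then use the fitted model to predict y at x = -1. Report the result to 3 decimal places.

ŷ = 1.308

Normal-equation sums: Σ1 = 4, Σx^2 = 87, Σx^2·x^2 = 3123.
Moment sums: Σy = -82, Σx^2·y = -3077.
Determinant 4·3123 − 87² = 4923.
a = ((-82)·3123 − 87·(-3077))/4923 = 3871/1641; b = (4·(-3077) − 87·(-82))/4923 = -5174/4923.
At x = -1: ŷ = (3871/1641)·(1) + (-5174/4923)·(1) = 6439/4923.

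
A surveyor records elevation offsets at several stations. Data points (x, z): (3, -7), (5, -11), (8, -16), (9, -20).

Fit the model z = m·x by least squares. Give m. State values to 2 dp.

m = -2.15

Sums needed: Σx·x = 179.
For Mᵀz: Σx·z = -384.
m = (-384)/179 = -2.14525.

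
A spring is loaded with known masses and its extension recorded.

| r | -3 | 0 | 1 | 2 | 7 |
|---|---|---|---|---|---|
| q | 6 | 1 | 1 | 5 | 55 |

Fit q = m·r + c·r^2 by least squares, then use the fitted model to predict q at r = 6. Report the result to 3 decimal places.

MᵀM·[m, c]ᵀ = Mᵀq reads: 63·m + 325·c = 378;  325·m + 2499·c = 2770.
Δ = 63·2499 − 325² = 51812.
m = (378·2499 − 325·2770)/51812 = 11093/12953; c = (63·2770 − 325·378)/51812 = 12915/12953.
At r = 6: q̂ = (11093/12953)·(6) + (12915/12953)·(36) = 531498/12953.

q̂ = 41.033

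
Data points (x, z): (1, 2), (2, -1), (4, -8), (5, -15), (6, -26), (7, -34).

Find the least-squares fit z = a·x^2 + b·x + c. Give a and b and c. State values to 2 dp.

a = -0.86, b = 0.83, c = 1.66

The normal system MᵀM·[a, b, c]ᵀ = Mᵀz is [[4595, 757, 131]; [757, 131, 25]; [131, 25, 6]]·[a, b, c]ᵀ = [-3107, -501, -82]ᵀ.
Row-reducing yields a = -361/420, b = 347/420, c = 58/35.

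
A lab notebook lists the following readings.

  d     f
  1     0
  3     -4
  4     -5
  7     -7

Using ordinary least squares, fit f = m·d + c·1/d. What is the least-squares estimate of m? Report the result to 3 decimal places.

m = -1.120

Forming AᵀA = [[75, 4]; [4, 8425/7056]] and Aᵀf = [-81, -43/12]ᵀ gives AᵀA·[m, c]ᵀ = Aᵀf.
Eliminating c: (8425/7056)·(row 1) − 4·(row 2) gives (172993/2352)·m = (8425/7056)·(-81) − 4·(-43/12) = -193763/2352, so m = -193763/172993.
Then c = ((-43/12) − 4·(-193763/172993))/(8425/7056) = 129948/172993.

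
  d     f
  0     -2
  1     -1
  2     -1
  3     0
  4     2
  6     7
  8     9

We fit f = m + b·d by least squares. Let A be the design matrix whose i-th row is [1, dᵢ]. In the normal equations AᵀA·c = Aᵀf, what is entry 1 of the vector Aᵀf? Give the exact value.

14

Entry 1 ↔ basis 1, so (Aᵀf)_{1} = Σᵢ fᵢ = (1)·(-2) + (1)·(-1) + (1)·(-1) + (1)·(0) + (1)·(2) + (1)·(7) + (1)·(9) = 14.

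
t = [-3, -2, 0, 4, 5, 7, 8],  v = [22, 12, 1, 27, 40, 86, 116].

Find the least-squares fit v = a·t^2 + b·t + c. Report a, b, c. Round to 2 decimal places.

a = 1.99, b = -1.57, c = 0.29

Entries of XᵀX: Σt^2·t^2 = 7475, Σt^2·t = 1009, Σt^2 = 167, Σt·t = 167, Σt = 19, Σ1 = 7.
For Xᵀv: Σt^2·v = 13316, Σt·v = 1748, Σv = 304.
Row-reducing yields a = 327334/164721, b = -258950/164721, c = 15736/54907.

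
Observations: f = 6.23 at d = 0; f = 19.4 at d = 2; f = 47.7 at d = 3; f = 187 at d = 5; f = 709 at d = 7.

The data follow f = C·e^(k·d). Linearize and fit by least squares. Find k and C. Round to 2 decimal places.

With ln fᵢ as the transformed response and dᵢ as the regressor:
AᵀA = [[87.0000, 17.0000]; [17.0000, 5]], rhs = [89.6279, 20.4545]ᵀ  (here Σd = 17.0000, Σ(d)² = 87.0000, Σln f = 20.4545, Σd·ln f = 89.6279).
Δ = 87.0000·5 − (17.0000)² = 146.0000; k = (89.6279·5 − 17.0000·20.4545)/146.0000 = 0.68775, ln C = (87.0000·20.4545 − 17.0000·89.6279)/146.0000 = 1.75255, so C = exp(1.75255) = 5.76927.

k = 0.69, C = 5.77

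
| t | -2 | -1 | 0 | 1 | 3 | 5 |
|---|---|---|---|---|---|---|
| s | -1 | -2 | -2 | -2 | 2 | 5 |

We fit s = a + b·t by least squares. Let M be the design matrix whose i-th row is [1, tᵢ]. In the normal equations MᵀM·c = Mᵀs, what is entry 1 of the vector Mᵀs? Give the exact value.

0

Entry 1 ↔ basis 1, so (Mᵀs)_{1} = Σᵢ sᵢ = (1)·(-1) + (1)·(-2) + (1)·(-2) + (1)·(-2) + (1)·(2) + (1)·(5) = 0.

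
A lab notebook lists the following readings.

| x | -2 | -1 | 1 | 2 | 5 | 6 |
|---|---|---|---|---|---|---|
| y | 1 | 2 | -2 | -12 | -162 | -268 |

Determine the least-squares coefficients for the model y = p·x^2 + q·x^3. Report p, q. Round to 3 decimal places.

p = -1.475, q = -0.996

Compute the Gram sums: Σx^2·x^2 = 1955, Σx^2·x^3 = 10901, Σx^3·x^3 = 62411.
Right-hand side: Σx^2·y = -13742, Σx^3·y = -78246.
Normal equations: [[1955, 10901]; [10901, 62411]]·[p, q]ᵀ = [-13742, -78246]ᵀ.
Eliminating q: 62411·(row 1) − 10901·(row 2) gives 3181704·p = 62411·(-13742) − 10901·(-78246) = -4692316, so p = -1173079/795426.
Then q = ((-78246) − 10901·(-1173079/795426))/62411 = -792347/795426.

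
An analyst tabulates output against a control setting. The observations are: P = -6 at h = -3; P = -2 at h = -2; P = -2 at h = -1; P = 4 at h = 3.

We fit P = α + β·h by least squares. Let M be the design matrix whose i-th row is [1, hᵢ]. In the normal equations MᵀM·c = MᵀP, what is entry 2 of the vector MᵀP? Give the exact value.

36

Entry 2 ↔ basis h, so (MᵀP)_{2} = Σᵢ (h)·Pᵢ = (-3)·(-6) + (-2)·(-2) + (-1)·(-2) + (3)·(4) = 36.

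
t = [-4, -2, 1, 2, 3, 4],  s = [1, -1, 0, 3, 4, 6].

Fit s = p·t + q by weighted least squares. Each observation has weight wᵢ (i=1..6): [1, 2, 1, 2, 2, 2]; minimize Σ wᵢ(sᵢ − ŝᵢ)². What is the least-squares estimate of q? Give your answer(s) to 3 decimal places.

From the data, Σwᵢ·t·t = 83, Σwᵢ·t = 11, Σwᵢ·1 = 10.
For XᵀWs: Σwᵢ·t·s = 84, Σwᵢ·s = 25.
Normal equations: [[83, 11]; [11, 10]]·[p, q]ᵀ = [84, 25]ᵀ.
Eliminating q: 10·(row 1) − 11·(row 2) gives 709·p = 10·84 − 11·25 = 565, so p = 565/709.
Then q = (25 − 11·(565/709))/10 = 1151/709.

q = 1.623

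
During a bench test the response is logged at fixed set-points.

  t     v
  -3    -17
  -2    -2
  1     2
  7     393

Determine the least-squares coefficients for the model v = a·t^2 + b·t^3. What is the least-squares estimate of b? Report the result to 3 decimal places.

b = 0.985

Compute the Gram sums: Σt^2·t^2 = 2499, Σt^2·t^3 = 16533, Σt^3·t^3 = 118443.
For Aᵀv: Σt^2·v = 19098, Σt^3·v = 135276.
Δ = 2499·118443 − 16533² = 22648968.
a = (19098·118443 − 16533·135276)/22648968 = 1417017/1258276; b = (2499·135276 − 16533·19098)/22648968 = 1239305/1258276.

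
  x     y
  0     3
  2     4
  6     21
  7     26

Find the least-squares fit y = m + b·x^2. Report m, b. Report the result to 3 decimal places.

m = 2.656, b = 0.487

Forming MᵀM = [[4, 89]; [89, 3713]] and Mᵀy = [54, 2046]ᵀ gives MᵀM·[m, b]ᵀ = Mᵀy.
det = 4·3713 − 89² = 6931.
m = (54·3713 − 89·2046)/6931 = 18408/6931; b = (4·2046 − 89·54)/6931 = 3378/6931.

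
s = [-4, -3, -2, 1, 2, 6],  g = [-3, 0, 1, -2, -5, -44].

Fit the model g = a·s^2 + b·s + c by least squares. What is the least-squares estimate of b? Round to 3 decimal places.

b = -2.201

Forming AᵀA = [[1666, 126, 70]; [126, 70, 0]; [70, 0, 6]] and Aᵀg = [-1650, -266, -53]ᵀ gives AᵀA·[a, b, c]ᵀ = Aᵀg.
Row-reducing yields a = -8293/9338, b = -20557/9338, c = 1019/667.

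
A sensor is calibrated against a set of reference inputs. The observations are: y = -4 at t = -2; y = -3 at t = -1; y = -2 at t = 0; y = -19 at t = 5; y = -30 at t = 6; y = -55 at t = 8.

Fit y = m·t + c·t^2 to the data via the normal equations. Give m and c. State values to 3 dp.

Forming MᵀM = [[130, 844]; [844, 6034]] and Mᵀy = [-704, -5094]ᵀ gives MᵀM·[m, c]ᵀ = Mᵀy.
Determinant 130·6034 − 844² = 72084.
m = ((-704)·6034 − 844·(-5094))/72084 = 12850/18021; c = (130·(-5094) − 844·(-704))/72084 = -17011/18021.

m = 0.713, c = -0.944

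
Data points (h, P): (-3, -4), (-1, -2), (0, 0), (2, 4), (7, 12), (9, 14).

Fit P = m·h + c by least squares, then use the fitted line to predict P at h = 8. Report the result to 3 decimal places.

Compute the Gram sums: Σh·h = 144, Σh = 14, Σ1 = 6.
And Σh·P = 232, ΣP = 24.
Eliminating c: 6·(row 1) − 14·(row 2) gives 668·m = 6·232 − 14·24 = 1056, so m = 264/167.
Then c = (24 − 14·(264/167))/6 = 52/167.
At h = 8: P̂ = (264/167)·(8) + (52/167)·(1) = 2164/167.

P̂ = 12.958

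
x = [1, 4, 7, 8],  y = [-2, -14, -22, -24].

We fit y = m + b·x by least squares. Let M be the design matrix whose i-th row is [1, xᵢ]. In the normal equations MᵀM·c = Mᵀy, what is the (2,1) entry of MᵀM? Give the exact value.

20

Row 2 ↔ basis x, column 1 ↔ basis 1, so (MᵀM)_{2,1} = Σᵢ x = (1)·(1) + (4)·(1) + (7)·(1) + (8)·(1) = 20.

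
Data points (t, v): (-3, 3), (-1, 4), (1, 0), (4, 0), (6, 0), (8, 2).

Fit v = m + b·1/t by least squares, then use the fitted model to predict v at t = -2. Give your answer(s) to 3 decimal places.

Sums needed: Σ1 = 6, Σ1/t = 5/24, Σ1/t·1/t = 1277/576.
Moment sums: Σv = 9, Σ1/t·v = -19/4.
Δ = 6·(1277/576) − (5/24)² = 7637/576.
m = (9·(1277/576) − (5/24)·(-19/4))/(7637/576) = 12063/7637; b = (6·(-19/4) − (5/24)·9)/(7637/576) = -17496/7637.
At t = -2: v̂ = (12063/7637)·(1) + (-17496/7637)·(-1/2) = 2973/1091.

v̂ = 2.725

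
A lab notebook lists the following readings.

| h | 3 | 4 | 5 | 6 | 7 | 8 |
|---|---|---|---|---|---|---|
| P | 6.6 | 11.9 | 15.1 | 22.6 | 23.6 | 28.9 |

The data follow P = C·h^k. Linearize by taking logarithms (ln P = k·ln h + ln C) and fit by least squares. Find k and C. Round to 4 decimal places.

With ln Pᵢ as the transformed response and ln hᵢ as the regressor:
Σln h = 9.9115, Σ(ln h)² = 17.0401, Σln P = 16.7213, Σln h·ln P = 28.6085.
Normal system: [[17.0401, 9.9115]; [9.9115, 6]]·[k, ln C]ᵀ = [28.6085, 16.7213]ᵀ.
Slope k = (n·Σln h·ln P − Σln h·Σln P)/(n·Σ(ln h)² − (Σln h)²) = (6·28.6085 − 9.9115·16.7213)/4.0036 = 1.47825; ln C = (Σln P − k·Σln h)/n = 0.34496, so C = exp(0.34496) = 1.41193.

k = 1.4783, C = 1.4119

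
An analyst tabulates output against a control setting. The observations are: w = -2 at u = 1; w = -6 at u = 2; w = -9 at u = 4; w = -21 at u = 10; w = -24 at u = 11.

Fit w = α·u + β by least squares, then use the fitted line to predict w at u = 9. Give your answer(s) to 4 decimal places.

Entries of MᵀM: Σu·u = 242, Σu = 28, Σ1 = 5.
Moment sums: Σu·w = -524, Σw = -62.
Eliminating β: 5·(row 1) − 28·(row 2) gives 426·α = 5·(-524) − 28·(-62) = -884, so α = -442/213.
Then β = ((-62) − 28·(-442/213))/5 = -166/213.
At u = 9: ŵ = (-442/213)·(9) + (-166/213)·(1) = -4144/213.

ŵ = -19.4554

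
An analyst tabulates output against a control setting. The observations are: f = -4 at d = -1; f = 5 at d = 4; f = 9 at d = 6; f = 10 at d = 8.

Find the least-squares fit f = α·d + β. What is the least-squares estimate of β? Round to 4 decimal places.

β = -1.9330

From the data, Σd·d = 117, Σd = 17, Σ1 = 4.
And Σd·f = 158, Σf = 20.
Determinant 117·4 − 17² = 179.
α = (158·4 − 17·20)/179 = 292/179; β = (117·20 − 17·158)/179 = -346/179.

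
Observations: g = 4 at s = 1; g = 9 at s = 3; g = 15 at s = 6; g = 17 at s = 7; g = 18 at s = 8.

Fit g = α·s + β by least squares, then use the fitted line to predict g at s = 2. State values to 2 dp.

The normal equations are: 159·α + 25·β = 384;  25·α + 5·β = 63.
(Σs·s = 159, Σs = 25, Σ1 = 5, Σs·g = 384, Σg = 63.)
det = 159·5 − 25² = 170.
α = (384·5 − 25·63)/170 = 69/34; β = (159·63 − 25·384)/170 = 417/170.
At s = 2: ĝ = (69/34)·(2) + (417/170)·(1) = 1107/170.

ĝ = 6.51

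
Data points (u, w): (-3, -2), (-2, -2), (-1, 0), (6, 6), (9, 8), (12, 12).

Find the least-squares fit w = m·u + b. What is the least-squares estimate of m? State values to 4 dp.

m = 0.9181

Sums needed: Σu·u = 275, Σu = 21, Σ1 = 6.
For Aᵀw: Σu·w = 262, Σw = 22.
Normal equations: [[275, 21]; [21, 6]]·[m, b]ᵀ = [262, 22]ᵀ.
Δ = 275·6 − 21² = 1209.
m = (262·6 − 21·22)/1209 = 370/403; b = (275·22 − 21·262)/1209 = 548/1209.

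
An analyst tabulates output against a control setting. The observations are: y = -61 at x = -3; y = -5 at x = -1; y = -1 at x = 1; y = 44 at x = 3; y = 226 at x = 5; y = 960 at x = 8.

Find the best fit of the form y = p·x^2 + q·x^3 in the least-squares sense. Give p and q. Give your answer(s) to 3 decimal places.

p = -0.910, q = 1.989

Entries of AᵀA: Σx^2·x^2 = 4885, Σx^2·x^3 = 35893, Σx^3·x^3 = 279229.
Moment sums: Σx^2·y = 66931, Σx^3·y = 522609.
AᵀA·[p, q]ᵀ = Aᵀy becomes [[4885, 35893]; [35893, 279229]]·[p, q]ᵀ = [66931, 522609]ᵀ.
Determinant 4885·279229 − 35893² = 75726216.
p = (66931·279229 − 35893·522609)/75726216 = -34464319/37863108; q = (4885·522609 − 35893·66931)/75726216 = 75295291/37863108.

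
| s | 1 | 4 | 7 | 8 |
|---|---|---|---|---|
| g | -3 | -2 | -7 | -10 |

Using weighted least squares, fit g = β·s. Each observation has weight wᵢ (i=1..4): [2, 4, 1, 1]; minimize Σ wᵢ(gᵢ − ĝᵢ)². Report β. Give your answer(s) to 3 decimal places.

β = -0.933

Forming MᵀWM = [[179]] and MᵀWg = [-167]ᵀ gives MᵀWM·[β]ᵀ = MᵀWg.
β = (-167)/179 = -0.932961.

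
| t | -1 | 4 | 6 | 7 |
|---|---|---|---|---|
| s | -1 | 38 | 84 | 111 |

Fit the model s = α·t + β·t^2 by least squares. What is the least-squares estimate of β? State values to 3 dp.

Sums needed: Σt·t = 102, Σt·t^2 = 622, Σt^2·t^2 = 3954.
Right-hand side: Σt·s = 1434, Σt^2·s = 9070.
Eliminating β: 3954·(row 1) − 622·(row 2) gives 16424·α = 3954·1434 − 622·9070 = 28496, so α = 3562/2053.
Then β = (9070 − 622·(3562/2053))/3954 = 4149/2053.

β = 2.021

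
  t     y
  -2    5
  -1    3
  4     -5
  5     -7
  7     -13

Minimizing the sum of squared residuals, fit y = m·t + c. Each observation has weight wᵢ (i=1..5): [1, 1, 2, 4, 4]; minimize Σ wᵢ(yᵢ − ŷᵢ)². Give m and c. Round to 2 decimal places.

m = -1.97, c = 1.87

Compute the Gram sums: Σwᵢ·t·t = 333, Σwᵢ·t = 53, Σwᵢ·1 = 12.
Moment sums: Σwᵢ·t·y = -557, Σwᵢ·y = -82.
Normal equations: [[333, 53]; [53, 12]]·[m, c]ᵀ = [-557, -82]ᵀ.
Eliminating c: 12·(row 1) − 53·(row 2) gives 1187·m = 12·(-557) − 53·(-82) = -2338, so m = -2338/1187.
Then c = ((-82) − 53·(-2338/1187))/12 = 2215/1187.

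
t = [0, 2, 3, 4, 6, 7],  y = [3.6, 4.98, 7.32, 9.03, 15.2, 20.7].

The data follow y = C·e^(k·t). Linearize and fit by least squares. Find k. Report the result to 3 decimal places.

k = 0.255

With ln yᵢ as the transformed response and tᵢ as the regressor:
Σt = 22.0000, Σ(t)² = 114.0000, Σln y = 12.8290, Σt·ln y = 55.5236.
Equations: 114.0000·k + 22.0000·ln C = 55.5236;  22.0000·k + 6·ln C = 12.8290.
Slope k = (n·Σt·ln y − Σt·Σln y)/(n·Σ(t)² − (Σt)²) = (6·55.5236 − 22.0000·12.8290)/200.0000 = 0.25452; ln C = (Σln y − k·Σt)/n = 1.20491.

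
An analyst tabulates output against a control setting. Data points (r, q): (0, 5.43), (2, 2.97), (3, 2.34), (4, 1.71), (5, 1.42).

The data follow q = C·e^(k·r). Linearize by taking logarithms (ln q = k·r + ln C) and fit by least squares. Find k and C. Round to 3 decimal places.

Taking logs, ln q = k·r + ln C, so regress ln q on r.
Σr = 14.0000, Σ(r)² = 54.0000, Σln q = 4.5178, Σr·ln q = 8.6268.
Normal system: [[54.0000, 14.0000]; [14.0000, 5]]·[k, ln C]ᵀ = [8.6268, 4.5178]ᵀ.
Δ = 54.0000·5 − (14.0000)² = 74.0000; k = (8.6268·5 − 14.0000·4.5178)/74.0000 = -0.27183, ln C = (54.0000·4.5178 − 14.0000·8.6268)/74.0000 = 1.66467, so C = exp(1.66467) = 5.28393.

k = -0.272, C = 5.284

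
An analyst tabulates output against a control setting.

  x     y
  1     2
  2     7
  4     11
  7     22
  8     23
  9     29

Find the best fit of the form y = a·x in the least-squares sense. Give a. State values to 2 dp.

a = 3.07

The normal equations are: 215·a = 659.
a = 659/215 = 3.06512.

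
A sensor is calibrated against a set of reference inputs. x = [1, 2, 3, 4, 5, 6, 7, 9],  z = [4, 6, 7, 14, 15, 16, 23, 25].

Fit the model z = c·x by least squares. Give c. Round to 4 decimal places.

Sums needed: Σx·x = 221.
And Σx·z = 650.
c = 650/221 = 2.94118.

c = 2.9412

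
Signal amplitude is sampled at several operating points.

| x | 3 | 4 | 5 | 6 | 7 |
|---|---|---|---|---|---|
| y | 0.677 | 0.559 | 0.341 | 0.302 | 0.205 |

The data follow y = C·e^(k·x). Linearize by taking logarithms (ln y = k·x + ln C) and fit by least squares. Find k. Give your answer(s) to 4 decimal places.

k = -0.3005

Let Y = ln y. Fitting Y = k·x + ln C by least squares:
XᵀX = [[135.0000, 25.0000]; [25.0000, 5]], rhs = [-27.1532, -4.8296]ᵀ  (here Σx = 25.0000, Σ(x)² = 135.0000, Σln y = -4.8296, Σx·ln y = -27.1532).
Solving (det = 50.0000): k = -0.30050, ln C = 0.53660.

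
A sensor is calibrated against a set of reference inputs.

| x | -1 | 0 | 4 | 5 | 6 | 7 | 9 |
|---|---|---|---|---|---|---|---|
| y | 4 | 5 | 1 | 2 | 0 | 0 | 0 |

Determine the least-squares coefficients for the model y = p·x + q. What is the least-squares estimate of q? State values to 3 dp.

Sums needed: Σx·x = 208, Σx = 30, Σ1 = 7.
And Σx·y = 10, Σy = 12.
AᵀA·[p, q]ᵀ = Aᵀy becomes [[208, 30]; [30, 7]]·[p, q]ᵀ = [10, 12]ᵀ.
Δ = 208·7 − 30² = 556.
p = (10·7 − 30·12)/556 = -145/278; q = (208·12 − 30·10)/556 = 549/139.

q = 3.950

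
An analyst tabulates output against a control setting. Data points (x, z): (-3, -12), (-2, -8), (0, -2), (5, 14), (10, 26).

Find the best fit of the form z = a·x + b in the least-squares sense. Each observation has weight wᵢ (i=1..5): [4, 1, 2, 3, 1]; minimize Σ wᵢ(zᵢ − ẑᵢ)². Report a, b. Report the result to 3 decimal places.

The normal system MᵀWM·[a, b]ᵀ = MᵀWz is [[215, 11]; [11, 11]]·[a, b]ᵀ = [630, 8]ᵀ.
Determinant 215·11 − 11² = 2244.
a = (630·11 − 11·8)/2244 = 311/102; b = (215·8 − 11·630)/2244 = -2605/1122.

a = 3.049, b = -2.322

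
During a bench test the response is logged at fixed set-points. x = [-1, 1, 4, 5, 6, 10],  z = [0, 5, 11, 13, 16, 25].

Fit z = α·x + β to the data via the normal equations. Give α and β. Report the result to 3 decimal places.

From the data, Σx·x = 179, Σx = 25, Σ1 = 6.
Right-hand side: Σx·z = 460, Σz = 70.
Normal equations: [[179, 25]; [25, 6]]·[α, β]ᵀ = [460, 70]ᵀ.
Determinant 179·6 − 25² = 449.
α = (460·6 − 25·70)/449 = 1010/449; β = (179·70 − 25·460)/449 = 1030/449.

α = 2.249, β = 2.294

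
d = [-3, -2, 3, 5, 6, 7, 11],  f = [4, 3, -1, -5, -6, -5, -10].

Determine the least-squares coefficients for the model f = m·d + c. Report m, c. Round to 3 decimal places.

From the data, Σd·d = 253, Σd = 27, Σ1 = 7.
For Aᵀf: Σd·f = -227, Σf = -20.
Normal equations: [[253, 27]; [27, 7]]·[m, c]ᵀ = [-227, -20]ᵀ.
det = 253·7 − 27² = 1042.
m = ((-227)·7 − 27·(-20))/1042 = -1049/1042; c = (253·(-20) − 27·(-227))/1042 = 1069/1042.

m = -1.007, c = 1.026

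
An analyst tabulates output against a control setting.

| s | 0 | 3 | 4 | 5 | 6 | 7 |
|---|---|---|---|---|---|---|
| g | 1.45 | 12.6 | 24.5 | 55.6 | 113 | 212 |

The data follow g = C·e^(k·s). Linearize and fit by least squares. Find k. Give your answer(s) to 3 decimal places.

k = 0.719

With ln gᵢ as the transformed response and sᵢ as the regressor:
AᵀA = [[135.0000, 25.0000]; [25.0000, 6]], rhs = [106.3471, 20.2061]ᵀ  (here Σs = 25.0000, Σ(s)² = 135.0000, Σln g = 20.2061, Σs·ln g = 106.3471).
Slope k = (n·Σs·ln g − Σs·Σln g)/(n·Σ(s)² − (Σs)²) = (6·106.3471 − 25.0000·20.2061)/185.0000 = 0.71854; ln C = (Σln g − k·Σs)/n = 0.37375.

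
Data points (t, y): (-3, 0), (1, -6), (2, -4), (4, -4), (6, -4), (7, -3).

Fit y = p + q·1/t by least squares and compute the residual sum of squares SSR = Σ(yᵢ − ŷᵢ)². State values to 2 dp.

SSR = 2.65

From the data, Σ1 = 6, Σ1/t = 145/84, Σ1/t·1/t = 10385/7056.
For Mᵀy: Σy = -21, Σ1/t·y = -212/21.
MᵀM·[p, q]ᵀ = Mᵀy becomes [[6, 145/84]; [145/84, 10385/7056]]·[p, q]ᵀ = [-21, -212/21]ᵀ.
Eliminating q: (10385/7056)·(row 1) − (145/84)·(row 2) gives (41285/7056)·p = (10385/7056)·(-21) − (145/84)·(-212/21) = -95125/7056, so p = -19025/8257.
Then q = ((-212/21) − (145/84)·(-19025/8257))/(10385/7056) = -171612/41285.
Residuals: 37921/41285, 53/115, 15791/41285, -27112/41285, -41413/41285, -4214/41285; SSR = 109416/41285.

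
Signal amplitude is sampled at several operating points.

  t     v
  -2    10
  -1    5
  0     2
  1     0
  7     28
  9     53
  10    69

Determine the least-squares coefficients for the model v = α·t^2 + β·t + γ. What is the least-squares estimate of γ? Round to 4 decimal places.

Setting ∂/∂α … = 0 gives: 18980·α + 2064·β + 236·γ = 12610;  2064·α + 236·β + 24·γ = 1338;  236·α + 24·β + 7·γ = 167.
(Σt^2·t^2 = 18980, Σt^2·t = 2064, Σt^2 = 236, Σt·t = 236, Σt = 24, Σ1 = 7, Σt^2·v = 12610, Σt·v = 1338, Σv = 167.)
Solving the 3×3 system (Gaussian elimination) gives α = 98331/104818, β = -280785/104818, γ = 10585/7487.

γ = 1.4138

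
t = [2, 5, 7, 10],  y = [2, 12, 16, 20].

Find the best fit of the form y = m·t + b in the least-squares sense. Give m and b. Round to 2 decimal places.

m = 2.24, b = -0.91

Compute the Gram sums: Σt·t = 178, Σt = 24, Σ1 = 4.
For Aᵀy: Σt·y = 376, Σy = 50.
So AᵀA·[m, b]ᵀ = Aᵀy: [[178, 24]; [24, 4]]·[m, b]ᵀ = [376, 50]ᵀ.
det = 178·4 − 24² = 136.
m = (376·4 − 24·50)/136 = 38/17; b = (178·50 − 24·376)/136 = -31/34.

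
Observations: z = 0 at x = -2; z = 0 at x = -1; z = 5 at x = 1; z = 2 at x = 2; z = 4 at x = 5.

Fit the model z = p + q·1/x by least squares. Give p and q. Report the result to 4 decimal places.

The normal system AᵀA·[p, q]ᵀ = Aᵀz is [[5, 1/5]; [1/5, 127/50]]·[p, q]ᵀ = [11, 34/5]ᵀ.
Δ = 5·(127/50) − (1/5)² = 633/50.
p = (11·(127/50) − (1/5)·(34/5))/(633/50) = 443/211; q = (5·(34/5) − (1/5)·11)/(633/50) = 530/211.

p = 2.0995, q = 2.5118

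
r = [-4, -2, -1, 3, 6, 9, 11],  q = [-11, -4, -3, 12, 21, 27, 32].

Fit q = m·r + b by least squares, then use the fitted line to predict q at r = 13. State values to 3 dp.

q̂ = 39.293

Entries of XᵀX: Σr·r = 268, Σr = 22, Σ1 = 7.
For Xᵀq: Σr·q = 812, Σq = 74.
Normal equations: [[268, 22]; [22, 7]]·[m, b]ᵀ = [812, 74]ᵀ.
Δ = 268·7 − 22² = 1392.
m = (812·7 − 22·74)/1392 = 169/58; b = (268·74 − 22·812)/1392 = 41/29.
At r = 13: q̂ = (169/58)·(13) + (41/29)·(1) = 2279/58.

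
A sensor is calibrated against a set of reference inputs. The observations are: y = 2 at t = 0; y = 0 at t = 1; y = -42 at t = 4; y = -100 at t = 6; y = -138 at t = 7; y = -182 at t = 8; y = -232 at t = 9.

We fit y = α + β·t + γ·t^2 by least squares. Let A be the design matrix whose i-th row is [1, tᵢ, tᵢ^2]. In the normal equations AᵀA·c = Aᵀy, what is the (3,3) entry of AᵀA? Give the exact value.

14611

Row 3 ↔ basis t^2, column 3 ↔ basis t^2, so (AᵀA)_{3,3} = Σᵢ (t^2)·(t^2) = (0)·(0) + (1)·(1) + (16)·(16) + (36)·(36) + (49)·(49) + (64)·(64) + (81)·(81) = 14611.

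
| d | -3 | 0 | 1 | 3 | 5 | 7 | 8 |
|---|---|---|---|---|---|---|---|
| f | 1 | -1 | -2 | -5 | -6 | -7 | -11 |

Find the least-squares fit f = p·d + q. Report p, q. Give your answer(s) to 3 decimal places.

p = -1.000, q = -1.429

Compute the Gram sums: Σd·d = 157, Σd = 21, Σ1 = 7.
For Mᵀf: Σd·f = -187, Σf = -31.
Δ = 157·7 − 21² = 658.
p = ((-187)·7 − 21·(-31))/658 = -1; q = (157·(-31) − 21·(-187))/658 = -10/7.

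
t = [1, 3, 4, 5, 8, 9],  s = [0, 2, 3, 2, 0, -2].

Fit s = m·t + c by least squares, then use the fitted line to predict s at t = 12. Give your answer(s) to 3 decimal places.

Sums needed: Σt·t = 196, Σt = 30, Σ1 = 6.
Moment sums: Σt·s = 10, Σs = 5.
AᵀA·[m, c]ᵀ = Aᵀs becomes [[196, 30]; [30, 6]]·[m, c]ᵀ = [10, 5]ᵀ.
Δ = 196·6 − 30² = 276.
m = (10·6 − 30·5)/276 = -15/46; c = (196·5 − 30·10)/276 = 170/69.
At t = 12: ŝ = (-15/46)·(12) + (170/69)·(1) = -100/69.

ŝ = -1.449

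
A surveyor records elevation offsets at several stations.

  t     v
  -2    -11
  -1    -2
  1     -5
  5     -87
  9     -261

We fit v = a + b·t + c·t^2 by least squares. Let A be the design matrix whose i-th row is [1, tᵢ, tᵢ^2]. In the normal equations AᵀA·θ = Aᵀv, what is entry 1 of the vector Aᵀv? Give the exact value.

Entry 1 ↔ basis 1, so (Aᵀv)_{1} = Σᵢ vᵢ = (1)·(-11) + (1)·(-2) + (1)·(-5) + (1)·(-87) + (1)·(-261) = -366.

-366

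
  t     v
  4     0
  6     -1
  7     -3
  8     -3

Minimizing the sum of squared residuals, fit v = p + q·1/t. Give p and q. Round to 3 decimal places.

p = -6.000, q = 24.835

Setting ∂/∂p … = 0 gives: 4·p + (115/168)·q = -7;  (115/168)·p + (3565/28224)·q = -163/168.
Determinant 4·(3565/28224) − (115/168)² = 115/3136.
p = ((-7)·(3565/28224) − (115/168)·(-163/168))/(115/3136) = -6; q = (4·(-163/168) − (115/168)·(-7))/(115/3136) = 2856/115.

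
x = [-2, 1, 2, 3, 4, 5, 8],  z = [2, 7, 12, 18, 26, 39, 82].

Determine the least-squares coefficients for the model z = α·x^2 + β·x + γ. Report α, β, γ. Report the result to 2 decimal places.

Setting ∂/∂α … = 0 gives: 5091·α + 729·β + 123·γ = 6864;  729·α + 123·β + 21·γ = 1036;  123·α + 21·β + 7·γ = 186.
(Σx^2·x^2 = 5091, Σx^2·x = 729, Σx^2 = 123, Σx·x = 123, Σx = 21, Σ1 = 7, Σx^2·z = 6864, Σx·z = 1036, Σz = 186.)
Row-reducing yields α = 849/898, β = 30901/13470, γ = 6907/2245.

α = 0.95, β = 2.29, γ = 3.08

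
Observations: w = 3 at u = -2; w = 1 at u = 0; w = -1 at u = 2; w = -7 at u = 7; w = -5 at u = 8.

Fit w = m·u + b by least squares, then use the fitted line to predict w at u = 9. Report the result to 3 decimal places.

With design matrix X, XᵀX = [[121, 15]; [15, 5]] and Xᵀw = [-97, -9]ᵀ.
Determinant 121·5 − 15² = 380.
m = ((-97)·5 − 15·(-9))/380 = -35/38; b = (121·(-9) − 15·(-97))/380 = 183/190.
At u = 9: ŵ = (-35/38)·(9) + (183/190)·(1) = -696/95.

ŵ = -7.326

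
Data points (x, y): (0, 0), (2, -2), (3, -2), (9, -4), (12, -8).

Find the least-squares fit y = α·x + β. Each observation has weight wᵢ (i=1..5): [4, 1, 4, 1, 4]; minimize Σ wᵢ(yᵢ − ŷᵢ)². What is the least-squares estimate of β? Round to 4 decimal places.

Forming MᵀWM = [[697, 71]; [71, 14]] and MᵀWy = [-448, -46]ᵀ gives MᵀWM·[α, β]ᵀ = MᵀWy.
Eliminating β: 14·(row 1) − 71·(row 2) gives 4717·α = 14·(-448) − 71·(-46) = -3006, so α = -3006/4717.
Then β = ((-46) − 71·(-3006/4717))/14 = -254/4717.

β = -0.0538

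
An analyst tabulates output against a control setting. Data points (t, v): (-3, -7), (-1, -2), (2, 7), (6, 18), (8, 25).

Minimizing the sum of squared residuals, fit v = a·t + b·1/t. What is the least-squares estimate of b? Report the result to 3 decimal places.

Compute the Gram sums: Σt·t = 114, Σt·1/t = 5, Σ1/t·1/t = 809/576.
Moment sums: Σt·v = 345, Σ1/t·v = 335/24.
XᵀX·[a, b]ᵀ = Xᵀv becomes [[114, 5]; [5, 809/576]]·[a, b]ᵀ = [345, 335/24]ᵀ.
Δ = 114·(809/576) − 5² = 12971/96.
a = (345·(809/576) − 5·(335/24))/(12971/96) = 79635/25942; b = (114·(335/24) − 5·345)/(12971/96) = -12840/12971.

b = -0.990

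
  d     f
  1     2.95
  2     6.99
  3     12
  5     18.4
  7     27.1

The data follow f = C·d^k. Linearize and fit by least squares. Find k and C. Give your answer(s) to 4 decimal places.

k = 1.1291, C = 3.1180

Taking logs, ln f = k·ln d + ln C, so regress ln f on ln d.
AᵀA = [[8.0643, 5.3471]; [5.3471, 5]], rhs = [15.1856, 11.7231]ᵀ  (here Σln d = 5.3471, Σ(ln d)² = 8.0643, Σln f = 11.7231, Σln d·ln f = 15.1856).
Solving (det = 11.7297): k = 1.12905, ln C = 1.13718, so C = exp(1.13718) = 3.11798.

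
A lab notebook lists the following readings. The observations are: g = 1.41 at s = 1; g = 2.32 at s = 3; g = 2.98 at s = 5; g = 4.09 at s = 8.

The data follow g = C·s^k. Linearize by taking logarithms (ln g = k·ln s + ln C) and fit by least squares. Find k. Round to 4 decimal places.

Let Y = ln g. Fitting Y = k·ln s + ln C by least squares:
AᵀA = [[8.1213, 4.7875]; [4.7875, 4]], rhs = [5.6109, 3.6856]ᵀ  (here Σln s = 4.7875, Σ(ln s)² = 8.1213, Σln g = 3.6856, Σln s·ln g = 5.6109).
Δ = 8.1213·4 − (4.7875)² = 9.5652; k = (5.6109·4 − 4.7875·3.6856)/9.5652 = 0.50169, ln C = (8.1213·3.6856 − 4.7875·5.6109)/9.5652 = 0.32094.

k = 0.5017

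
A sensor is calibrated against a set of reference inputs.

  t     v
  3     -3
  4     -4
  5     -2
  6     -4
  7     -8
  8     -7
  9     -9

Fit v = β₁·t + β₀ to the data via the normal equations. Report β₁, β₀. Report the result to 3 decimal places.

Compute the Gram sums: Σt·t = 280, Σt = 42, Σ1 = 7.
And Σt·v = -252, Σv = -37.
AᵀA·[β₁, β₀]ᵀ = Aᵀv becomes [[280, 42]; [42, 7]]·[β₁, β₀]ᵀ = [-252, -37]ᵀ.
Determinant 280·7 − 42² = 196.
β₁ = ((-252)·7 − 42·(-37))/196 = -15/14; β₀ = (280·(-37) − 42·(-252))/196 = 8/7.

β₁ = -1.071, β₀ = 1.143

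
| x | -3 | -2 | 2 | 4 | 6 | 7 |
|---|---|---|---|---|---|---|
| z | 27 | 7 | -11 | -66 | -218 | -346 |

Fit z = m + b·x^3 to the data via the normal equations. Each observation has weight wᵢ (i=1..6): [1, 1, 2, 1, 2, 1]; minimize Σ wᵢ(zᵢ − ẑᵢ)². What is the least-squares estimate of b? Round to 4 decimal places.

b = -1.0032

The normal equations are: 8·m + 820·b = -836;  820·m + 215978·b = -218039.
det = 8·215978 − 820² = 1055424.
m = ((-836)·215978 − 820·(-218039))/1055424 = -441407/263856; b = (8·(-218039) − 820·(-836))/1055424 = -132349/131928.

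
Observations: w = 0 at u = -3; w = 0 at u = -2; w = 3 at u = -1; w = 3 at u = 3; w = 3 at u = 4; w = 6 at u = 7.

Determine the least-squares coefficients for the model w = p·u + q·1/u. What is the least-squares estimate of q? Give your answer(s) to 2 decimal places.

Sums needed: Σu·u = 88, Σu·1/u = 6, Σ1/u·1/u = 10973/7056.
Right-hand side: Σu·w = 60, Σ1/u·w = -11/28.
So MᵀM·[p, q]ᵀ = Mᵀw: [[88, 6]; [6, 10973/7056]]·[p, q]ᵀ = [60, -11/28]ᵀ.
det = 88·(10973/7056) − 6² = 88951/882.
p = (60·(10973/7056) − 6·(-11/28))/(88951/882) = 168753/177902; q = (88·(-11/28) − 6·60)/(88951/882) = -348012/88951.

q = -3.91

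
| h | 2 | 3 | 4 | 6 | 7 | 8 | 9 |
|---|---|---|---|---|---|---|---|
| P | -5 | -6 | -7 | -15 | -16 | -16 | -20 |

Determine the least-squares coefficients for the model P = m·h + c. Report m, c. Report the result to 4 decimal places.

m = -2.2158, c = 0.2021

The normal equations are: 259·m + 39·c = -566;  39·m + 7·c = -85.
(Σh·h = 259, Σh = 39, Σ1 = 7, Σh·P = -566, ΣP = -85.)
Eliminating c: 7·(row 1) − 39·(row 2) gives 292·m = 7·(-566) − 39·(-85) = -647, so m = -647/292.
Then c = ((-85) − 39·(-647/292))/7 = 59/292.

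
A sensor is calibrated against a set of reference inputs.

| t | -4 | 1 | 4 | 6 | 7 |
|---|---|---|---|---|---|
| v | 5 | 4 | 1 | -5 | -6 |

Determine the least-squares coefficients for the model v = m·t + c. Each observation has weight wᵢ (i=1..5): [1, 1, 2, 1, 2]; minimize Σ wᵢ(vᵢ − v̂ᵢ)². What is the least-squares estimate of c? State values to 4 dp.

Compute the Gram sums: Σwᵢ·t·t = 183, Σwᵢ·t = 25, Σwᵢ·1 = 7.
For AᵀWv: Σwᵢ·t·v = -122, Σwᵢ·v = -6.
So AᵀWA·[m, c]ᵀ = AᵀWv: [[183, 25]; [25, 7]]·[m, c]ᵀ = [-122, -6]ᵀ.
Eliminating c: 7·(row 1) − 25·(row 2) gives 656·m = 7·(-122) − 25·(-6) = -704, so m = -44/41.
Then c = ((-6) − 25·(-44/41))/7 = 122/41.

c = 2.9756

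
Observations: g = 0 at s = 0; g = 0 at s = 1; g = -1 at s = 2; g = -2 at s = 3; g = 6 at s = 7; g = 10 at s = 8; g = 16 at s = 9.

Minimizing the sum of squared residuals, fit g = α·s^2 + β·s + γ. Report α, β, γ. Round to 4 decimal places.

α = 0.4095, β = -2.0726, γ = 0.8579

Compute the Gram sums: Σs^2·s^2 = 13156, Σs^2·s = 1620, Σs^2 = 208, Σs·s = 208, Σs = 30, Σ1 = 7.
Moment sums: Σs^2·g = 2208, Σs·g = 258, Σg = 29.
Normal equations: [[13156, 1620, 208]; [1620, 208, 30]; [208, 30, 7]]·[α, β, γ]ᵀ = [2208, 258, 29]ᵀ.
Solving the 3×3 system (Gaussian elimination) gives α = 2081/5082, β = -3511/1694, γ = 2180/2541.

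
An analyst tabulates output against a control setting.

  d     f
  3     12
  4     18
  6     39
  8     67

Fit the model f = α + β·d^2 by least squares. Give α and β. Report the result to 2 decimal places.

α = 2.49, β = 1.01

With design matrix M, MᵀM = [[4, 125]; [125, 5729]] and Mᵀf = [136, 6088]ᵀ.
Eliminating β: 5729·(row 1) − 125·(row 2) gives 7291·α = 5729·136 − 125·6088 = 18144, so α = 18144/7291.
Then β = (6088 − 125·(18144/7291))/5729 = 7352/7291.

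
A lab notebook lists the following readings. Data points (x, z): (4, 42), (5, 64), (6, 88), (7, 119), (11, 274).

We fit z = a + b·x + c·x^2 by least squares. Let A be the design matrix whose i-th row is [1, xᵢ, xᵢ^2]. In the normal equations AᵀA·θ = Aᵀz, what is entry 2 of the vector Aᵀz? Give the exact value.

4863

Entry 2 ↔ basis x, so (Aᵀz)_{2} = Σᵢ (x)·zᵢ = (4)·(42) + (5)·(64) + (6)·(88) + (7)·(119) + (11)·(274) = 4863.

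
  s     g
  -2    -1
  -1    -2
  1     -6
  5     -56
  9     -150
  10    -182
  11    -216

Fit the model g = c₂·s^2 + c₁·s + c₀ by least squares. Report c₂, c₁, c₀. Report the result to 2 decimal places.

AᵀA·[c₂, c₁, c₀]ᵀ = Aᵀg reads: 31845·c₂ + 3177·c₁ + 333·c₀ = -57898;  3177·c₂ + 333·c₁ + 33·c₀ = -5828;  333·c₂ + 33·c₁ + 7·c₀ = -613.
(Σs^2·s^2 = 31845, Σs^2·s = 3177, Σs^2 = 333, Σs·s = 333, Σs = 33, Σ1 = 7, Σs^2·g = -57898, Σs·g = -5828, Σg = -613.)
Inverting the 3×3 Gram matrix, [c₂, c₁, c₀]ᵀ = [-73247/49896, -488363/149688, -4199/1782]ᵀ.

c₂ = -1.47, c₁ = -3.26, c₀ = -2.36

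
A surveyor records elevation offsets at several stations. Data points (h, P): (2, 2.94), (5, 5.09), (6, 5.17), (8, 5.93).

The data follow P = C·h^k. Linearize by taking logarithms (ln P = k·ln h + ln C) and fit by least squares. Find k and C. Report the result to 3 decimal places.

k = 0.513, C = 2.096

With ln Pᵢ as the transformed response and ln hᵢ as the regressor:
Over the data: Σln h = 6.1738, Σ(ln h)² = 10.6052, Σln P = 6.1286, Σln h·ln P = 10.0116.
Normal system: [[10.6052, 6.1738]; [6.1738, 4]]·[k, ln C]ᵀ = [10.0116, 6.1286]ᵀ.
Slope k = (n·Σln h·ln P − Σln h·Σln P)/(n·Σ(ln h)² − (Σln h)²) = (4·10.0116 − 6.1738·6.1286)/4.3053 = 0.51328; ln C = (Σln P − k·Σln h)/n = 0.73993, so C = exp(0.73993) = 2.09579.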